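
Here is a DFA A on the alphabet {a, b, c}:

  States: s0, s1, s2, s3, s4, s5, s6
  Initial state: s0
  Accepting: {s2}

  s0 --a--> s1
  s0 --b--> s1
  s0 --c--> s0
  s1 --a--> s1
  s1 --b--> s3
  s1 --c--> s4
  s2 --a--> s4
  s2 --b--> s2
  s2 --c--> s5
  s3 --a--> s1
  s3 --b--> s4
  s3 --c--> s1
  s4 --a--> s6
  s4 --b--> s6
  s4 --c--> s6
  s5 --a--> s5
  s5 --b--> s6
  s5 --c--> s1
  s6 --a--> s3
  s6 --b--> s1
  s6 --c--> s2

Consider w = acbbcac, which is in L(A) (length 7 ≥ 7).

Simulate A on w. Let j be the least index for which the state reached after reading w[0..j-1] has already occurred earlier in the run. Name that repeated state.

State sequence: s0 -a-> s1 -c-> s4 -b-> s6 -b-> s1 -c-> s4 -a-> s6 -c-> s2
First repeat at step 4: s1 was already visited.

The earliest repeat is at step j = 4: A is in s1, which it already visited at step i = 1.
Pumping length from the standard proof: p = 7 (the number of states). The repeated state found above gives |xy| = j ≤ 7 and |y| = j − i ≥ 1.

s1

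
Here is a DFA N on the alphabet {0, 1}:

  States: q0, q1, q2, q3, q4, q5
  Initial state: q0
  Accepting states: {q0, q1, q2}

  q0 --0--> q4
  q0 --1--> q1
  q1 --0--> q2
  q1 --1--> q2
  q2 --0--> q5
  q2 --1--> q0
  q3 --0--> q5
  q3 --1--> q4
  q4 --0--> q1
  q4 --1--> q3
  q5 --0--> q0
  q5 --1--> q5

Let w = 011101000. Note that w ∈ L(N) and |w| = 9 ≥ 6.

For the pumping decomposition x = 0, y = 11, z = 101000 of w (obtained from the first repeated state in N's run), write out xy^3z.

0111111101000

xy^3z = 0·11·11·11·101000 = 0111111101000.
Reading y = 11 takes N from q4 back to q4, so after x·y·y·y the machine is still in q4, and z then leads to the accepting state q1. Hence 0111111101000 ∈ L(N).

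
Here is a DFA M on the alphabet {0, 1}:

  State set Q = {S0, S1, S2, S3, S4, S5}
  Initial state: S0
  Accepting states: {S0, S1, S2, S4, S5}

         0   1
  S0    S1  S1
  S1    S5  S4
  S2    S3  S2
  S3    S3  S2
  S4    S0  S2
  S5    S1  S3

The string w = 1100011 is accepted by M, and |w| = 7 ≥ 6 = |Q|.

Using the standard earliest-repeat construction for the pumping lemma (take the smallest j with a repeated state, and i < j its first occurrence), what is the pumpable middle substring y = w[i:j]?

110

Run of M on w = 1 1 0 0 0 1 1:
  step 0: S0  (start)
  step 1: S1  (read 1: S0→S1)
  step 2: S4  (read 1: S1→S4)
  step 3: S0  (read 0: S4→S0)   ← first repeat (S0 seen earlier)
  step 4: S1  (read 0: S0→S1)
  step 5: S5  (read 0: S1→S5)
  step 6: S3  (read 1: S5→S3)
  step 7: S2  (read 1: S3→S2)

So i = 0, j = 3, giving x = w[0:0] = ε, y = w[0:3] = 110, z = w[3:7] = 0011.
Check: |xy| = 3 ≤ 6 and |y| = 3 ≥ 1. Reading y takes M from S0 back to S0, so every xyⁱz is accepted.
The DFA has 6 states, so the proof of the pumping lemma guarantees a repeated state among the first 6+1 visited; the segment between the two visits is the pumpable y.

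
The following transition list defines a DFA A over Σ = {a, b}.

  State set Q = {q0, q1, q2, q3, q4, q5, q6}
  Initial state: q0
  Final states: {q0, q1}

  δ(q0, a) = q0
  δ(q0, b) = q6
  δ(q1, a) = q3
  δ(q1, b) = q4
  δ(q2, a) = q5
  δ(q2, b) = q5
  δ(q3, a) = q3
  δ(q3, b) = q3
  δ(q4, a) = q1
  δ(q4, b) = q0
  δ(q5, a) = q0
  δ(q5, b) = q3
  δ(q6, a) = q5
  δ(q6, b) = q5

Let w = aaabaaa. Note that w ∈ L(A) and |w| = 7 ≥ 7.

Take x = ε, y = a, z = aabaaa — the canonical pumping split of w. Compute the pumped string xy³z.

xy^3z = ε·a·a·a·aabaaa = aaaaabaaa.
Reading y = a takes A from q0 back to q0, so after x·y·y·y the machine is still in q0, and z then leads to the accepting state q0. Hence aaaaabaaa ∈ L(A).

aaaaabaaa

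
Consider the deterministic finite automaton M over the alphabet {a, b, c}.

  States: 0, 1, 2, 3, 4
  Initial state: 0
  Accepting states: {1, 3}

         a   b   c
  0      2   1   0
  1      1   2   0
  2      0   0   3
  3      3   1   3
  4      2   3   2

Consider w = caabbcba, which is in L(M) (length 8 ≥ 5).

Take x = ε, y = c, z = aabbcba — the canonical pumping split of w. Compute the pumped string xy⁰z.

xy⁰z = xz = ε·aabbcba = aabbcba.
Reading y = c takes M from 0 back to 0, so after x the machine is still in 0, and z then leads to the accepting state 1. Hence aabbcba ∈ L(M).

aabbcba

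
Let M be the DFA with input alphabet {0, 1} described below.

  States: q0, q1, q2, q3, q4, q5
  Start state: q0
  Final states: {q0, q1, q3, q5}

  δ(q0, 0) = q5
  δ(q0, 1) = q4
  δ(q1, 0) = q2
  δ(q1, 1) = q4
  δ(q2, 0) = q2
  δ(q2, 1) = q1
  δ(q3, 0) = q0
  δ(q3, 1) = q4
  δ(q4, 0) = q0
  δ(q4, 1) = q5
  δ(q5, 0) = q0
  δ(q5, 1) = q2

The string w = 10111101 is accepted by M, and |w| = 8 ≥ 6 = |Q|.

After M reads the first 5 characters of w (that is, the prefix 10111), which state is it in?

q2

State sequence: q0 -1-> q4 -0-> q0 -1-> q4 -1-> q5 -1-> q2

After reading 5 characters, M is in state q2.
(This kind of state-tracing is the core of the pumping-lemma construction: with 6 states, pigeonhole forces a repeat within the first 6 steps.)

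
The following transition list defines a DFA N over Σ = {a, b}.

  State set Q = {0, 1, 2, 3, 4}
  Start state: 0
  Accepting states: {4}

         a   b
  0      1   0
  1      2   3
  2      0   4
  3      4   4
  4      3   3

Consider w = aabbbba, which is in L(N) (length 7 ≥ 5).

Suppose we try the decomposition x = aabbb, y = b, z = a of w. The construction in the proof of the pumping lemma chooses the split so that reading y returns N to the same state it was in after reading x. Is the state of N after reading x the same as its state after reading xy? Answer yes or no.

no

Run of N on the first 6 characters of w = a a b b b b:
  step 0: 0  (start)
  step 1: 1  (read a: 0→1)
  step 2: 2  (read a: 1→2)
  step 3: 4  (read b: 2→4)
  step 4: 3  (read b: 4→3)
  step 5: 4  (read b: 3→4)
  step 6: 3  (read b: 4→3)

After x (step 5): 4. After xy (step 6): 3.
They differ (4 ≠ 3), so y is not a cycle from the state after x; this split is not the one the pumping-lemma construction produces, and pumping y need not keep the string in L(N).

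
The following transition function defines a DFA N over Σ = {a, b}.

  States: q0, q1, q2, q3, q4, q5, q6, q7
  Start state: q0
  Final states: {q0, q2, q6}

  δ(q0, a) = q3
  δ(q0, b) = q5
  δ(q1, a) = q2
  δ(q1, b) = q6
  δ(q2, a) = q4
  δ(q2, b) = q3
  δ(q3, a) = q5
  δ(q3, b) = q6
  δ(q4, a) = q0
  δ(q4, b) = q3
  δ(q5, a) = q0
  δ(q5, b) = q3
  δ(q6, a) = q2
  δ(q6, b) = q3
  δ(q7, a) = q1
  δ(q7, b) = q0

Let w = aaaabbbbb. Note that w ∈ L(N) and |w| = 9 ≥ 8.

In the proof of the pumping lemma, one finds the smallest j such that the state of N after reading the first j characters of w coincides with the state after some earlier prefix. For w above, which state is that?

State sequence: q0 -a-> q3 -a-> q5 -a-> q0 -a-> q3 -b-> q6 -b-> q3 -b-> q6 -b-> q3 -b-> q6
First repeat at step 3: q0 was already visited.

The earliest repeat is at step j = 3: N is in q0, which it already visited at step i = 0.
With |Q| = 8, pigeonhole forces a state repeat no later than step 8; the substring read between the first and second visits to that state can be pumped.

q0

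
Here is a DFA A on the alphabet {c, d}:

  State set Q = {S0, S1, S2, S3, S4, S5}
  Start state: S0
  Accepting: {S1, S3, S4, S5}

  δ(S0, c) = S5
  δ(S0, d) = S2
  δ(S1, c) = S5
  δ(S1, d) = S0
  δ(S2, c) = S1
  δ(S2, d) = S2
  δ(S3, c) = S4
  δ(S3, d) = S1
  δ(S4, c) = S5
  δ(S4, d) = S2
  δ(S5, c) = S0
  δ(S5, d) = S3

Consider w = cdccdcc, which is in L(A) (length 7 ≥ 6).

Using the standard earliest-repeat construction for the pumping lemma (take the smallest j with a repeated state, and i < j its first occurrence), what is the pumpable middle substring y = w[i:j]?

dcc

Run of A on w = c d c c d c c:
  step 0: S0  (start)
  step 1: S5  (read c: S0→S5)
  step 2: S3  (read d: S5→S3)
  step 3: S4  (read c: S3→S4)
  step 4: S5  (read c: S4→S5)   ← first repeat (S5 seen earlier)
  step 5: S3  (read d: S5→S3)
  step 6: S4  (read c: S3→S4)
  step 7: S5  (read c: S4→S5)

So i = 1, j = 4, giving x = w[0:1] = c, y = w[1:4] = dcc, z = w[4:7] = dcc.
Check: |xy| = 4 ≤ 6 and |y| = 3 ≥ 1. Reading y takes A from S5 back to S5, so every xyⁱz is accepted.
Since A has 6 states, any run of length ≥ 6 visits 6+1 states, so by pigeonhole some state repeats within the first 6 steps — that repeat gives the pumpable loop.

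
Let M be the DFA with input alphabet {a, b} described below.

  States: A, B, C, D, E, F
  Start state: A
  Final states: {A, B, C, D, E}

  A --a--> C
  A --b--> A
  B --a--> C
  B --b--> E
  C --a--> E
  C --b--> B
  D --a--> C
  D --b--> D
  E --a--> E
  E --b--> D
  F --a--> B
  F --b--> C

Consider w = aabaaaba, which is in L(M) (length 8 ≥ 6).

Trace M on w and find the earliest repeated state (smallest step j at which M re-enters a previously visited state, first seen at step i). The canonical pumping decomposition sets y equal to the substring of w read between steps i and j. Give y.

aba

Run of M on w = a a b a a a b a:
  step 0: A  (start)
  step 1: C  (read a: A→C)
  step 2: E  (read a: C→E)
  step 3: D  (read b: E→D)
  step 4: C  (read a: D→C)   ← first repeat (C seen earlier)
  step 5: E  (read a: C→E)
  step 6: E  (read a: E→E)
  step 7: D  (read b: E→D)
  step 8: C  (read a: D→C)

So i = 1, j = 4, giving x = w[0:1] = a, y = w[1:4] = aba, z = w[4:8] = aaba.
Check: |xy| = 4 ≤ 6 and |y| = 3 ≥ 1. Reading y takes M from C back to C, so every xyⁱz is accepted.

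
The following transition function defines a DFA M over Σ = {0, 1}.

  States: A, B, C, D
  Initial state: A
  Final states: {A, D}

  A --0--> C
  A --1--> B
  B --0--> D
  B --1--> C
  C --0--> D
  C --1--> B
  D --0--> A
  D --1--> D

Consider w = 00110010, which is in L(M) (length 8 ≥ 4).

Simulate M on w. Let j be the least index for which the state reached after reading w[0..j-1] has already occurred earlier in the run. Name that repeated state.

State sequence: A -0-> C -0-> D -1-> D -1-> D -0-> A -0-> C -1-> B -0-> D
First repeat at step 3: D was already visited.

The earliest repeat is at step j = 3: M is in D, which it already visited at step i = 2.

D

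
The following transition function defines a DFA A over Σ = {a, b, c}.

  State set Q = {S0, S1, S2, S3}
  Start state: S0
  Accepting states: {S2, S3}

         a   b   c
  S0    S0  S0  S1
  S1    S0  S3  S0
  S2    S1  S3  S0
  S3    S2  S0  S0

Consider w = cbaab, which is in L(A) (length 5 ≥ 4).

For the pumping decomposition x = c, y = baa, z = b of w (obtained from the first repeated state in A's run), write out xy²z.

xy^2z = c·baa·baa·b = cbaabaab.
Reading y = baa takes A from S1 back to S1, so after x·y·y the machine is still in S1, and z then leads to the accepting state S3. Hence cbaabaab ∈ L(A).

cbaabaab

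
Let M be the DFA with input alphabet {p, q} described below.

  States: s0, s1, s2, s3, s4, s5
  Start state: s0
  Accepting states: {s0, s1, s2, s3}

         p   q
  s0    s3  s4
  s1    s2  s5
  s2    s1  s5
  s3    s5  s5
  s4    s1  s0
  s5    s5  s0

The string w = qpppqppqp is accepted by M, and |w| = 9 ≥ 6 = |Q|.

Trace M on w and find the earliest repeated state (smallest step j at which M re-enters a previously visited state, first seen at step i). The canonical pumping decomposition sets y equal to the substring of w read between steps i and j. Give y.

pp

Run of M on w = q p p p q p p q p:
  step 0: s0  (start)
  step 1: s4  (read q: s0→s4)
  step 2: s1  (read p: s4→s1)
  step 3: s2  (read p: s1→s2)
  step 4: s1  (read p: s2→s1)   ← first repeat (s1 seen earlier)
  step 5: s5  (read q: s1→s5)
  step 6: s5  (read p: s5→s5)
  step 7: s5  (read p: s5→s5)
  step 8: s0  (read q: s5→s0)
  step 9: s3  (read p: s0→s3)

So i = 2, j = 4, giving x = w[0:2] = qp, y = w[2:4] = pp, z = w[4:9] = qppqp.
Check: |xy| = 4 ≤ 6 and |y| = 2 ≥ 1. Reading y takes M from s1 back to s1, so every xyⁱz is accepted.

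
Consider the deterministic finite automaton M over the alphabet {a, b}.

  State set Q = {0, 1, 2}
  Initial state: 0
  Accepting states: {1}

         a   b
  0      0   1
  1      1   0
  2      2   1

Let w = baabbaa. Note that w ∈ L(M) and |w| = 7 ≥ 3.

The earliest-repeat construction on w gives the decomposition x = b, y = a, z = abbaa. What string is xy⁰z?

xy⁰z = xz = b·abbaa = babbaa.
Reading y = a takes M from 1 back to 1, so after x the machine is still in 1, and z then leads to the accepting state 1. Hence babbaa ∈ L(M).

babbaa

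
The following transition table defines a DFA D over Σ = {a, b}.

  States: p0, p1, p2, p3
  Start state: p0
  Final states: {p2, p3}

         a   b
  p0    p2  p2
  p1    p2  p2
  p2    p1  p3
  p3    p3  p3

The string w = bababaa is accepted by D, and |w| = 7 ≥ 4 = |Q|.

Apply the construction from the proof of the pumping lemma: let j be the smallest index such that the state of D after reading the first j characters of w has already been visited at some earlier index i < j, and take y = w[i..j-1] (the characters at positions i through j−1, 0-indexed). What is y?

ab

State sequence: p0 -b-> p2 -a-> p1 -b-> p2 -a-> p1 -b-> p2 -a-> p1 -a-> p2
First repeat at step 3: p2 was already visited.

So i = 1, j = 3, giving x = w[0:1] = b, y = w[1:3] = ab, z = w[3:7] = abaa.
Check: |xy| = 3 ≤ 4 and |y| = 2 ≥ 1. Reading y takes D from p2 back to p2, so every xyⁱz is accepted.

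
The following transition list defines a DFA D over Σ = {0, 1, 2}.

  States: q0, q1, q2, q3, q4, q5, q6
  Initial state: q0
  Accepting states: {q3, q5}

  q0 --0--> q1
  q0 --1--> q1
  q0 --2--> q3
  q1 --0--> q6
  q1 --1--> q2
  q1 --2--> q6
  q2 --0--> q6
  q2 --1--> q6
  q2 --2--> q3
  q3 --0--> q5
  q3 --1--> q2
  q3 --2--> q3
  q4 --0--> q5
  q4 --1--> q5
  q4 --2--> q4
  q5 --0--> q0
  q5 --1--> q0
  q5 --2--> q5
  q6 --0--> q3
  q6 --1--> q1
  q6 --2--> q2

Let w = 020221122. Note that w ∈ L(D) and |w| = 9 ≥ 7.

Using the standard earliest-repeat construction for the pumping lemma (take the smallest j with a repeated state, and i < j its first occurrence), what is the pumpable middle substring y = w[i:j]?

2

State sequence: q0 -0-> q1 -2-> q6 -0-> q3 -2-> q3 -2-> q3 -1-> q2 -1-> q6 -2-> q2 -2-> q3
First repeat at step 4: q3 was already visited.

So i = 3, j = 4, giving x = w[0:3] = 020, y = w[3:4] = 2, z = w[4:9] = 21122.
Check: |xy| = 4 ≤ 7 and |y| = 1 ≥ 1. Reading y takes D from q3 back to q3, so every xyⁱz is accepted.
The DFA has 7 states, so the proof of the pumping lemma guarantees a repeated state among the first 7+1 visited; the segment between the two visits is the pumpable y.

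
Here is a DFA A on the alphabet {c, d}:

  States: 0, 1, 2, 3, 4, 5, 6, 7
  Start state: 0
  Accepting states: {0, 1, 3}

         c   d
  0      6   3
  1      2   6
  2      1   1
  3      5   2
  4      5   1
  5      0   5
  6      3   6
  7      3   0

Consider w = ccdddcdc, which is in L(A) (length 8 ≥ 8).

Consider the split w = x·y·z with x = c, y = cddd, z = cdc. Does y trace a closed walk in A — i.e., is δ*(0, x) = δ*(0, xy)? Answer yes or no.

State sequence: 0 -c-> 6 -c-> 3 -d-> 2 -d-> 1 -d-> 6

After x (step 1): 6. After xy (step 5): 6.
They match, so y = cddd drives A around a cycle from 6 back to itself; pumping y any number of times keeps A in 6 before reading z, and xyⁱz ∈ L(A) for every i ≥ 0.

yes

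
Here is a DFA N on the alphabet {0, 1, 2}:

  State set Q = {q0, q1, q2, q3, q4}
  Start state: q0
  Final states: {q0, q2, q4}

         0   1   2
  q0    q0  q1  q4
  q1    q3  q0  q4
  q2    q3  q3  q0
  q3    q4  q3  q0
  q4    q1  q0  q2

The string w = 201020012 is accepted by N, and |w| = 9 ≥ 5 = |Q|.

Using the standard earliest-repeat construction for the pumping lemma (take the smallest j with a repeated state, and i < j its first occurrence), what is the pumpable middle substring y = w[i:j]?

201

State sequence: q0 -2-> q4 -0-> q1 -1-> q0 -0-> q0 -2-> q4 -0-> q1 -0-> q3 -1-> q3 -2-> q0
First repeat at step 3: q0 was already visited.

So i = 0, j = 3, giving x = w[0:0] = ε, y = w[0:3] = 201, z = w[3:9] = 020012.
Check: |xy| = 3 ≤ 5 and |y| = 3 ≥ 1. Reading y takes N from q0 back to q0, so every xyⁱz is accepted.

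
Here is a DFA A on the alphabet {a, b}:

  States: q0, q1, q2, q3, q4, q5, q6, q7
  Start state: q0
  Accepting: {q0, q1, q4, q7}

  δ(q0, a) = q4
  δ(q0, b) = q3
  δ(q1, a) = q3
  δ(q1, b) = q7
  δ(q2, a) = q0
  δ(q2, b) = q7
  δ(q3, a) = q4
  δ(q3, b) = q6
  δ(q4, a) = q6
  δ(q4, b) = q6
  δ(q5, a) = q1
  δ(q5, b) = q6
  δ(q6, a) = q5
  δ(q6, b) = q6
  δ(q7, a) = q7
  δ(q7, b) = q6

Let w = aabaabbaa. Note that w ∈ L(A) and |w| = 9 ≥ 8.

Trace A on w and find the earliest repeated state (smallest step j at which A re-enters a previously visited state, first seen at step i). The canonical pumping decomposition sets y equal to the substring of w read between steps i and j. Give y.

Run of A on w = a a b a a b b a a:
  step 0: q0  (start)
  step 1: q4  (read a: q0→q4)
  step 2: q6  (read a: q4→q6)
  step 3: q6  (read b: q6→q6)   ← first repeat (q6 seen earlier)
  step 4: q5  (read a: q6→q5)
  step 5: q1  (read a: q5→q1)
  step 6: q7  (read b: q1→q7)
  step 7: q6  (read b: q7→q6)
  step 8: q5  (read a: q6→q5)
  step 9: q1  (read a: q5→q1)

So i = 2, j = 3, giving x = w[0:2] = aa, y = w[2:3] = b, z = w[3:9] = aabbaa.
Check: |xy| = 3 ≤ 8 and |y| = 1 ≥ 1. Reading y takes A from q6 back to q6, so every xyⁱz is accepted.

b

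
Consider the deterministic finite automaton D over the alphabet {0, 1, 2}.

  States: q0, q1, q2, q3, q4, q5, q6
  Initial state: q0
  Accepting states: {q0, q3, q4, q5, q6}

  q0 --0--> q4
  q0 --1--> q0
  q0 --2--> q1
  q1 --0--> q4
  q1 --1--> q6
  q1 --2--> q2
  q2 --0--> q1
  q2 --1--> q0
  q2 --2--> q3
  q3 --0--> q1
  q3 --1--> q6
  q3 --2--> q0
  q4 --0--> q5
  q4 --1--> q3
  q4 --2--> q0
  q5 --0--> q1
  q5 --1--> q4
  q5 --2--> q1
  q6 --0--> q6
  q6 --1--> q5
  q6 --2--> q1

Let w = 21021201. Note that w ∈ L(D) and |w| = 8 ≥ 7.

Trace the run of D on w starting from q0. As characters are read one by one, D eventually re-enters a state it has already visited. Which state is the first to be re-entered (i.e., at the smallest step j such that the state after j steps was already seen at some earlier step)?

Run of D on w = 2 1 0 2 1 2 0 1:
  step 0: q0  (start)
  step 1: q1  (read 2: q0→q1)
  step 2: q6  (read 1: q1→q6)
  step 3: q6  (read 0: q6→q6)   ← first repeat (q6 seen earlier)
  step 4: q1  (read 2: q6→q1)
  step 5: q6  (read 1: q1→q6)
  step 6: q1  (read 2: q6→q1)
  step 7: q4  (read 0: q1→q4)
  step 8: q3  (read 1: q4→q3)

The earliest repeat is at step j = 3: D is in q6, which it already visited at step i = 2.
The DFA has 7 states, so the proof of the pumping lemma guarantees a repeated state among the first 7+1 visited; the segment between the two visits is the pumpable y.

q6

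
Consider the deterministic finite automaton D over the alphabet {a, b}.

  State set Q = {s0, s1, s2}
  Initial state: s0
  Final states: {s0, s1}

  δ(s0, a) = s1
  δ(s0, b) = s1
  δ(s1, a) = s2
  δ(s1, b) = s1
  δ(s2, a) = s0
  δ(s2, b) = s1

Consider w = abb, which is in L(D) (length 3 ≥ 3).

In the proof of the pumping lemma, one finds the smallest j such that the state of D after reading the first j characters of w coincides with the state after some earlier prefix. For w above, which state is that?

s1

Run of D on w = a b b:
  step 0: s0  (start)
  step 1: s1  (read a: s0→s1)
  step 2: s1  (read b: s1→s1)   ← first repeat (s1 seen earlier)
  step 3: s1  (read b: s1→s1)

The earliest repeat is at step j = 2: D is in s1, which it already visited at step i = 1.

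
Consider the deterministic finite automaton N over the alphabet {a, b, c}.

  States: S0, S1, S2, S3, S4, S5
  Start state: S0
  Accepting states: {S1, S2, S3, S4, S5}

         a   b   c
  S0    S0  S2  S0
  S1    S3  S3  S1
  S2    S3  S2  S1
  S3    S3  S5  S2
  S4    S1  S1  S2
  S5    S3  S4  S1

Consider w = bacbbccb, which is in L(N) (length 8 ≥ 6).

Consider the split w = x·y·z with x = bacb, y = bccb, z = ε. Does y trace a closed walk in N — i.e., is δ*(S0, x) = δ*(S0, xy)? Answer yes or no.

no

State sequence: S0 -b-> S2 -a-> S3 -c-> S2 -b-> S2 -b-> S2 -c-> S1 -c-> S1 -b-> S3

After x (step 4): S2. After xy (step 8): S3.
They differ (S2 ≠ S3), so y is not a cycle from the state after x; this split is not the one the pumping-lemma construction produces, and pumping y need not keep the string in L(N).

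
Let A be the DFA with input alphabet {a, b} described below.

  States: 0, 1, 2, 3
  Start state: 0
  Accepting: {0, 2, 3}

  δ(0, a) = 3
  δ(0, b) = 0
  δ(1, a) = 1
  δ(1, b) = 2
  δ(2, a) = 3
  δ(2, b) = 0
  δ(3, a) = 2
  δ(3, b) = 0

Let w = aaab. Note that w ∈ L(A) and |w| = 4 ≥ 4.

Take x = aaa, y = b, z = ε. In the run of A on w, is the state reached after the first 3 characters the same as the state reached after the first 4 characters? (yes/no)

no

State sequence: 0 -a-> 3 -a-> 2 -a-> 3 -b-> 0

After x (step 3): 3. After xy (step 4): 0.
They differ (3 ≠ 0), so y is not a cycle from the state after x; this split is not the one the pumping-lemma construction produces, and pumping y need not keep the string in L(A).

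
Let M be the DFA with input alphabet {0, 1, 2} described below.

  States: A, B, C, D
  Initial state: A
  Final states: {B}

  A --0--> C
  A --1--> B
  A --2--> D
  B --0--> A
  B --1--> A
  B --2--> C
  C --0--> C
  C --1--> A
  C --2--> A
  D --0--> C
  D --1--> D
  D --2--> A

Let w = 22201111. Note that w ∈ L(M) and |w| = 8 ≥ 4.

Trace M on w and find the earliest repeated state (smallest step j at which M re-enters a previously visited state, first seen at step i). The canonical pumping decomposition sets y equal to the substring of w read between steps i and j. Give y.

Run of M on w = 2 2 2 0 1 1 1 1:
  step 0: A  (start)
  step 1: D  (read 2: A→D)
  step 2: A  (read 2: D→A)   ← first repeat (A seen earlier)
  step 3: D  (read 2: A→D)
  step 4: C  (read 0: D→C)
  step 5: A  (read 1: C→A)
  step 6: B  (read 1: A→B)
  step 7: A  (read 1: B→A)
  step 8: B  (read 1: A→B)

So i = 0, j = 2, giving x = w[0:0] = ε, y = w[0:2] = 22, z = w[2:8] = 201111.
Check: |xy| = 2 ≤ 4 and |y| = 2 ≥ 1. Reading y takes M from A back to A, so every xyⁱz is accepted.

22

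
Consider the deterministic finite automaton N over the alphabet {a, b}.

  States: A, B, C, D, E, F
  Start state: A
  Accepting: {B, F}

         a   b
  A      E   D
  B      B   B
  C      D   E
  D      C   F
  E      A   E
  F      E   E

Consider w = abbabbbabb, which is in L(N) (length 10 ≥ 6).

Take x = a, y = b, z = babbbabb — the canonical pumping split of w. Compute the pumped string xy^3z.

xy^3z = a·b·b·b·babbbabb = abbbbabbbabb.
Reading y = b takes N from E back to E, so after x·y·y·y the machine is still in E, and z then leads to the accepting state F. Hence abbbbabbbabb ∈ L(N).

abbbbabbbabb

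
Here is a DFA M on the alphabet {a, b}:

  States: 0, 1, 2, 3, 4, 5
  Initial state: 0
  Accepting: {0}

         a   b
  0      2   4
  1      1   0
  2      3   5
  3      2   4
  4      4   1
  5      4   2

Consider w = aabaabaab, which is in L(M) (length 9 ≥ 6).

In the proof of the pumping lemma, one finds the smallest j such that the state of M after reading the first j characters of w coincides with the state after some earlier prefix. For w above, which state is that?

4

Run of M on w = a a b a a b a a b:
  step 0: 0  (start)
  step 1: 2  (read a: 0→2)
  step 2: 3  (read a: 2→3)
  step 3: 4  (read b: 3→4)
  step 4: 4  (read a: 4→4)   ← first repeat (4 seen earlier)
  step 5: 4  (read a: 4→4)
  step 6: 1  (read b: 4→1)
  step 7: 1  (read a: 1→1)
  step 8: 1  (read a: 1→1)
  step 9: 0  (read b: 1→0)

The earliest repeat is at step j = 4: M is in 4, which it already visited at step i = 3.
With |Q| = 6, pigeonhole forces a state repeat no later than step 6; the substring read between the first and second visits to that state can be pumped.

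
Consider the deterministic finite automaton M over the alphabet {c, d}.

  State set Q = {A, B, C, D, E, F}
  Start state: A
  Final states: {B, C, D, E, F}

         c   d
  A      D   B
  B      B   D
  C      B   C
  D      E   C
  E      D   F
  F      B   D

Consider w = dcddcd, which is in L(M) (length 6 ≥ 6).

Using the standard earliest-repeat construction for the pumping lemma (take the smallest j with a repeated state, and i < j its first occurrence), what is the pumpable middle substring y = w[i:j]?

c

Run of M on w = d c d d c d:
  step 0: A  (start)
  step 1: B  (read d: A→B)
  step 2: B  (read c: B→B)   ← first repeat (B seen earlier)
  step 3: D  (read d: B→D)
  step 4: C  (read d: D→C)
  step 5: B  (read c: C→B)
  step 6: D  (read d: B→D)

So i = 1, j = 2, giving x = w[0:1] = d, y = w[1:2] = c, z = w[2:6] = ddcd.
Check: |xy| = 2 ≤ 6 and |y| = 1 ≥ 1. Reading y takes M from B back to B, so every xyⁱz is accepted.
Pumping length from the standard proof: p = 6 (the number of states). The repeated state found above gives |xy| = j ≤ 6 and |y| = j − i ≥ 1.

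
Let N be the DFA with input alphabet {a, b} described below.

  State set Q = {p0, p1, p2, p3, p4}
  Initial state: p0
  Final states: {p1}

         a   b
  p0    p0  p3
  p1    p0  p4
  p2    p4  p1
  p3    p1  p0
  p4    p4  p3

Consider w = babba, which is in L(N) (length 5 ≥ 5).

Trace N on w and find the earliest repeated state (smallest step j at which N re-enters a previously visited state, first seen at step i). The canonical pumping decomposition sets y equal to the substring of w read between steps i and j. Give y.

abb

State sequence: p0 -b-> p3 -a-> p1 -b-> p4 -b-> p3 -a-> p1
First repeat at step 4: p3 was already visited.

So i = 1, j = 4, giving x = w[0:1] = b, y = w[1:4] = abb, z = w[4:5] = a.
Check: |xy| = 4 ≤ 5 and |y| = 3 ≥ 1. Reading y takes N from p3 back to p3, so every xyⁱz is accepted.
Since N has 5 states, any run of length ≥ 5 visits 5+1 states, so by pigeonhole some state repeats within the first 5 steps — that repeat gives the pumpable loop.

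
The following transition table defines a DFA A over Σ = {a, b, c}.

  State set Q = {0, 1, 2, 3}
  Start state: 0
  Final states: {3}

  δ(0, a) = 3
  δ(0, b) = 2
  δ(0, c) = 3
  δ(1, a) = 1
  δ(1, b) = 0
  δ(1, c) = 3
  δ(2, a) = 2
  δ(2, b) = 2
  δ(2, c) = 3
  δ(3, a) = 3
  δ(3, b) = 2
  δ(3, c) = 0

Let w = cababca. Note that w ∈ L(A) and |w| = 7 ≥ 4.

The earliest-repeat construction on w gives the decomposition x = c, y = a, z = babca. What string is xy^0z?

xy⁰z = xz = c·babca = cbabca.
Reading y = a takes A from 3 back to 3, so after x the machine is still in 3, and z then leads to the accepting state 3. Hence cbabca ∈ L(A).

cbabca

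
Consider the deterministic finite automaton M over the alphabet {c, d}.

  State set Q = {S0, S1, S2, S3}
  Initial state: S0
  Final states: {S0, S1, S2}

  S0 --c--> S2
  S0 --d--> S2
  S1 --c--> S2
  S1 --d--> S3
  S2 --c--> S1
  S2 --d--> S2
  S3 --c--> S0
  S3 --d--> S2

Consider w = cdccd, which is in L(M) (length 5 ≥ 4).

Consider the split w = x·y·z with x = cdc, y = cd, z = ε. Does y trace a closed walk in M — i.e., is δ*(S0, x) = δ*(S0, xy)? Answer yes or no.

State sequence: S0 -c-> S2 -d-> S2 -c-> S1 -c-> S2 -d-> S2

After x (step 3): S1. After xy (step 5): S2.
They differ (S1 ≠ S2), so y is not a cycle from the state after x; this split is not the one the pumping-lemma construction produces, and pumping y need not keep the string in L(M).

no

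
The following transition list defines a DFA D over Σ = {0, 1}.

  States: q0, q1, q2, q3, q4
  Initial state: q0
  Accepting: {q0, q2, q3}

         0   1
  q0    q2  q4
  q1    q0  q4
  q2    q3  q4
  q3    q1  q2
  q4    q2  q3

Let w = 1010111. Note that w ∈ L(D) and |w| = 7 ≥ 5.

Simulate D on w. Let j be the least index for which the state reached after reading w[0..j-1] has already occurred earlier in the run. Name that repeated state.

Run of D on w = 1 0 1 0 1 1 1:
  step 0: q0  (start)
  step 1: q4  (read 1: q0→q4)
  step 2: q2  (read 0: q4→q2)
  step 3: q4  (read 1: q2→q4)   ← first repeat (q4 seen earlier)
  step 4: q2  (read 0: q4→q2)
  step 5: q4  (read 1: q2→q4)
  step 6: q3  (read 1: q4→q3)
  step 7: q2  (read 1: q3→q2)

The earliest repeat is at step j = 3: D is in q4, which it already visited at step i = 1.
The DFA has 5 states, so the proof of the pumping lemma guarantees a repeated state among the first 5+1 visited; the segment between the two visits is the pumpable y.

q4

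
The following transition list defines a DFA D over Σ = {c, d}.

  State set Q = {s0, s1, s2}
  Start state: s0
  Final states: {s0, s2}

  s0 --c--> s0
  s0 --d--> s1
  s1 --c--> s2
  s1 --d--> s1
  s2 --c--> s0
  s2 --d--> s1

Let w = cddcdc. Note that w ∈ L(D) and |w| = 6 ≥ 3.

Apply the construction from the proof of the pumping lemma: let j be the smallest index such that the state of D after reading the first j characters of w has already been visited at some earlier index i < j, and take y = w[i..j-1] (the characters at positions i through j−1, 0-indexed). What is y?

Run of D on w = c d d c d c:
  step 0: s0  (start)
  step 1: s0  (read c: s0→s0)   ← first repeat (s0 seen earlier)
  step 2: s1  (read d: s0→s1)
  step 3: s1  (read d: s1→s1)
  step 4: s2  (read c: s1→s2)
  step 5: s1  (read d: s2→s1)
  step 6: s2  (read c: s1→s2)

So i = 0, j = 1, giving x = w[0:0] = ε, y = w[0:1] = c, z = w[1:6] = ddcdc.
Check: |xy| = 1 ≤ 3 and |y| = 1 ≥ 1. Reading y takes D from s0 back to s0, so every xyⁱz is accepted.
Pumping length from the standard proof: p = 3 (the number of states). The repeated state found above gives |xy| = j ≤ 3 and |y| = j − i ≥ 1.

c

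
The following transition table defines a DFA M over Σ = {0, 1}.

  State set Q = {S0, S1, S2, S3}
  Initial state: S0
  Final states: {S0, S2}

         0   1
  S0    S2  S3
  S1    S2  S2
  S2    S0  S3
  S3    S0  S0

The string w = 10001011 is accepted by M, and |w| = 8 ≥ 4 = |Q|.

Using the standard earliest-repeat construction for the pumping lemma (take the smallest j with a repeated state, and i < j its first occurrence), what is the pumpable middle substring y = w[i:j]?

Run of M on w = 1 0 0 0 1 0 1 1:
  step 0: S0  (start)
  step 1: S3  (read 1: S0→S3)
  step 2: S0  (read 0: S3→S0)   ← first repeat (S0 seen earlier)
  step 3: S2  (read 0: S0→S2)
  step 4: S0  (read 0: S2→S0)
  step 5: S3  (read 1: S0→S3)
  step 6: S0  (read 0: S3→S0)
  step 7: S3  (read 1: S0→S3)
  step 8: S0  (read 1: S3→S0)

So i = 0, j = 2, giving x = w[0:0] = ε, y = w[0:2] = 10, z = w[2:8] = 001011.
Check: |xy| = 2 ≤ 4 and |y| = 2 ≥ 1. Reading y takes M from S0 back to S0, so every xyⁱz is accepted.
The DFA has 4 states, so the proof of the pumping lemma guarantees a repeated state among the first 4+1 visited; the segment between the two visits is the pumpable y.

10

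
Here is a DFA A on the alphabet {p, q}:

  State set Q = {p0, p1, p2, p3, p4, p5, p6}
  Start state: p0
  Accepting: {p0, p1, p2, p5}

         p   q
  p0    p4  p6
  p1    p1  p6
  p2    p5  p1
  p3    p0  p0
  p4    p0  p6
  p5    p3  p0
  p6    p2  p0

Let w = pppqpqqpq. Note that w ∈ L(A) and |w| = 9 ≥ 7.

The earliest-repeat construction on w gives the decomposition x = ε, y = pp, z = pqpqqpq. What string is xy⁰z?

pqpqqpq

xy⁰z = xz = ε·pqpqqpq = pqpqqpq.
Reading y = pp takes A from p0 back to p0, so after x the machine is still in p0, and z then leads to the accepting state p1. Hence pqpqqpq ∈ L(A).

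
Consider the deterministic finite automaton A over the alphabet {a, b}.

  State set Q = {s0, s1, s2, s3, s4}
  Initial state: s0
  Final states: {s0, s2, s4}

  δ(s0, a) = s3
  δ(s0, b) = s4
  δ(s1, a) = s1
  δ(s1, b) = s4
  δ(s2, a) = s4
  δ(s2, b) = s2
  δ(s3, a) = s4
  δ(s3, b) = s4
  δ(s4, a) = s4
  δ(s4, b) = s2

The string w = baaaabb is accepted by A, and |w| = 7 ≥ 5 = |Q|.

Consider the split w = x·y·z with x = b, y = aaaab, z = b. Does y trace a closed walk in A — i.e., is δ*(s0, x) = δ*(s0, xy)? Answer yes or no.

Run of A on the first 6 characters of w = b a a a a b:
  step 0: s0  (start)
  step 1: s4  (read b: s0→s4)
  step 2: s4  (read a: s4→s4)
  step 3: s4  (read a: s4→s4)
  step 4: s4  (read a: s4→s4)
  step 5: s4  (read a: s4→s4)
  step 6: s2  (read b: s4→s2)

After x (step 1): s4. After xy (step 6): s2.
They differ (s4 ≠ s2), so y is not a cycle from the state after x; this split is not the one the pumping-lemma construction produces, and pumping y need not keep the string in L(A).

no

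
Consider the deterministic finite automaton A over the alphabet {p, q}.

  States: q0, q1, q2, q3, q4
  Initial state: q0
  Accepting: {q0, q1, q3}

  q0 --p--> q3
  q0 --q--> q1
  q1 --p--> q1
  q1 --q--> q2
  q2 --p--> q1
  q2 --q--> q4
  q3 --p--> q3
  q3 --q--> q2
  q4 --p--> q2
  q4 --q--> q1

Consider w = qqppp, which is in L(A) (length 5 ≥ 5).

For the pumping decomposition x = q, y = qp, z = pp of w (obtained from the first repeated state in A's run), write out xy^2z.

xy^2z = q·qp·qp·pp = qqpqppp.
Reading y = qp takes A from q1 back to q1, so after x·y·y the machine is still in q1, and z then leads to the accepting state q1. Hence qqpqppp ∈ L(A).

qqpqppp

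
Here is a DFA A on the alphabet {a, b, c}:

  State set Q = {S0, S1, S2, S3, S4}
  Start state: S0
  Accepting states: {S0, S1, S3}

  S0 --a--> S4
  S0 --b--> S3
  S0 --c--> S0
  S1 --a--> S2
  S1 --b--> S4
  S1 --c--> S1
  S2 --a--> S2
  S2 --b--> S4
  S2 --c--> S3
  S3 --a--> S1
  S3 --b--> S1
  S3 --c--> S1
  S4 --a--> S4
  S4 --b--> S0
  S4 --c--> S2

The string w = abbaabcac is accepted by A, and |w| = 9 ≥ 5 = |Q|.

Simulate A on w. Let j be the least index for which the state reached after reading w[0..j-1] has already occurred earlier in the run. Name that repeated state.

Run of A on w = a b b a a b c a c:
  step 0: S0  (start)
  step 1: S4  (read a: S0→S4)
  step 2: S0  (read b: S4→S0)   ← first repeat (S0 seen earlier)
  step 3: S3  (read b: S0→S3)
  step 4: S1  (read a: S3→S1)
  step 5: S2  (read a: S1→S2)
  step 6: S4  (read b: S2→S4)
  step 7: S2  (read c: S4→S2)
  step 8: S2  (read a: S2→S2)
  step 9: S3  (read c: S2→S3)

The earliest repeat is at step j = 2: A is in S0, which it already visited at step i = 0.

S0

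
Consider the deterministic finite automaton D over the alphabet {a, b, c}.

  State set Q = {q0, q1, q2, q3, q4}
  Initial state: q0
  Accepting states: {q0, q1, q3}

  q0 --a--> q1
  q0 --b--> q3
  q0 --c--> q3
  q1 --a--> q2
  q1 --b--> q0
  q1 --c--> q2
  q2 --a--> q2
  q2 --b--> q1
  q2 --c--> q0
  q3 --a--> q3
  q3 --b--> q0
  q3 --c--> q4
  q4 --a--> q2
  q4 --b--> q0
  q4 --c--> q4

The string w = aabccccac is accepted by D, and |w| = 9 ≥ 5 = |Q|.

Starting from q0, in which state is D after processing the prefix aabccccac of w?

Run of D on the first 9 characters of w = a a b c c c c a c:
  step 0: q0  (start)
  step 1: q1  (read a: q0→q1)
  step 2: q2  (read a: q1→q2)
  step 3: q1  (read b: q2→q1)
  step 4: q2  (read c: q1→q2)
  step 5: q0  (read c: q2→q0)
  step 6: q3  (read c: q0→q3)
  step 7: q4  (read c: q3→q4)
  step 8: q2  (read a: q4→q2)
  step 9: q0  (read c: q2→q0)

After reading 9 characters, D is in state q0.

q0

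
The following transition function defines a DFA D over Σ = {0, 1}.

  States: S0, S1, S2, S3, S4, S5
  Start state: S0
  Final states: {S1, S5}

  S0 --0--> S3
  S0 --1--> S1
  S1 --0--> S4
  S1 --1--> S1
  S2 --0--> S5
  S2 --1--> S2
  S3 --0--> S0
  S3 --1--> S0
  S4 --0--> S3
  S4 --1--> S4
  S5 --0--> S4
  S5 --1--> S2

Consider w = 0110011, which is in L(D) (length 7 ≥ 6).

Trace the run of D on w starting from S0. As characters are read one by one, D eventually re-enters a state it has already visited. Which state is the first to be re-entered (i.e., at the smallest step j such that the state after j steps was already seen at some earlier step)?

S0

State sequence: S0 -0-> S3 -1-> S0 -1-> S1 -0-> S4 -0-> S3 -1-> S0 -1-> S1
First repeat at step 2: S0 was already visited.

The earliest repeat is at step j = 2: D is in S0, which it already visited at step i = 0.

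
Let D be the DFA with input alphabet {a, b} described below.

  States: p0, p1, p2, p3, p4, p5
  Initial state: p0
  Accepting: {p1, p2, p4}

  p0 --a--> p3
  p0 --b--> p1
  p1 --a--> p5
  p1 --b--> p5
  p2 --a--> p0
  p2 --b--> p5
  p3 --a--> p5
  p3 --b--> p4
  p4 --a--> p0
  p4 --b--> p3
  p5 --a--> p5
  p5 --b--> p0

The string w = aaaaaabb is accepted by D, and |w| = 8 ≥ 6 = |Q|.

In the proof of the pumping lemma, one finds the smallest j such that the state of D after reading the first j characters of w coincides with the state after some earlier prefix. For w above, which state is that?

p5

Run of D on w = a a a a a a b b:
  step 0: p0  (start)
  step 1: p3  (read a: p0→p3)
  step 2: p5  (read a: p3→p5)
  step 3: p5  (read a: p5→p5)   ← first repeat (p5 seen earlier)
  step 4: p5  (read a: p5→p5)
  step 5: p5  (read a: p5→p5)
  step 6: p5  (read a: p5→p5)
  step 7: p0  (read b: p5→p0)
  step 8: p1  (read b: p0→p1)

The earliest repeat is at step j = 3: D is in p5, which it already visited at step i = 2.
With |Q| = 6, pigeonhole forces a state repeat no later than step 6; the substring read between the first and second visits to that state can be pumped.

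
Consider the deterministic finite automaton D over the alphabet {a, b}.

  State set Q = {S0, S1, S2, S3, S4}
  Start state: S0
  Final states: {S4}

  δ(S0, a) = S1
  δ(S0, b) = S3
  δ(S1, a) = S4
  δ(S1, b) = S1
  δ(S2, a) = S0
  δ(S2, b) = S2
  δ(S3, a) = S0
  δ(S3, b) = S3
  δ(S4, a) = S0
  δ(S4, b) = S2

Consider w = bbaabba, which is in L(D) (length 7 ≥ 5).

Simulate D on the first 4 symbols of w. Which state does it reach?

S1

Run of D on the first 4 characters of w = b b a a:
  step 0: S0  (start)
  step 1: S3  (read b: S0→S3)
  step 2: S3  (read b: S3→S3)
  step 3: S0  (read a: S3→S0)
  step 4: S1  (read a: S0→S1)

After reading 4 characters, D is in state S1.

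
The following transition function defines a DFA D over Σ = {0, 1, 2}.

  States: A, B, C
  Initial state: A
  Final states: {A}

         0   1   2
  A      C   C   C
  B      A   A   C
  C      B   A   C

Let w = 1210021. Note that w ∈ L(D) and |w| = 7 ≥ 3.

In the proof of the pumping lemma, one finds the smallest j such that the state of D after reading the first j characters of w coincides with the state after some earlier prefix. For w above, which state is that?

C

Run of D on w = 1 2 1 0 0 2 1:
  step 0: A  (start)
  step 1: C  (read 1: A→C)
  step 2: C  (read 2: C→C)   ← first repeat (C seen earlier)
  step 3: A  (read 1: C→A)
  step 4: C  (read 0: A→C)
  step 5: B  (read 0: C→B)
  step 6: C  (read 2: B→C)
  step 7: A  (read 1: C→A)

The earliest repeat is at step j = 2: D is in C, which it already visited at step i = 1.
Pumping length from the standard proof: p = 3 (the number of states). The repeated state found above gives |xy| = j ≤ 3 and |y| = j − i ≥ 1.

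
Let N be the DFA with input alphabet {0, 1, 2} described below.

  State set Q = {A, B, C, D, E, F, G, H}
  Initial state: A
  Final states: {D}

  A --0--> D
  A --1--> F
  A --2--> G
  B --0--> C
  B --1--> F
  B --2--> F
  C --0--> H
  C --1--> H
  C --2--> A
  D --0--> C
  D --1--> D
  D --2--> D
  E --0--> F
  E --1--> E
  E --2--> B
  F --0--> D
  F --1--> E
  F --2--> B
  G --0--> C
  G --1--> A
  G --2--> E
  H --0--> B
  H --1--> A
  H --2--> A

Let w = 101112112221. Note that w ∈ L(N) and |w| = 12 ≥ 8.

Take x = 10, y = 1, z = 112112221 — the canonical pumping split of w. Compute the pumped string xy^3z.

10111112112221

xy^3z = 10·1·1·1·112112221 = 10111112112221.
Reading y = 1 takes N from D back to D, so after x·y·y·y the machine is still in D, and z then leads to the accepting state D. Hence 10111112112221 ∈ L(N).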